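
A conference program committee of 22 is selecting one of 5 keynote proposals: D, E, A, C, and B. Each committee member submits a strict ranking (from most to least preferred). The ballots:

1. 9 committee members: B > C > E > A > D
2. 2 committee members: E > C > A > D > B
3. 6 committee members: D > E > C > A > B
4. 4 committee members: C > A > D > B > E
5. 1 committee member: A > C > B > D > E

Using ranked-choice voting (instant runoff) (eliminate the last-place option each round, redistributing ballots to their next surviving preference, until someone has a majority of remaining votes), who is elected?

Round 1: D 6, E 2, A 1, C 4, B 9. Eliminate A.
Round 2: D 6, E 2, C 5, B 9. Eliminate E.
Round 3: D 6, C 7, B 9. Eliminate D.
Round 4: C 13, B 9. C has a majority.

C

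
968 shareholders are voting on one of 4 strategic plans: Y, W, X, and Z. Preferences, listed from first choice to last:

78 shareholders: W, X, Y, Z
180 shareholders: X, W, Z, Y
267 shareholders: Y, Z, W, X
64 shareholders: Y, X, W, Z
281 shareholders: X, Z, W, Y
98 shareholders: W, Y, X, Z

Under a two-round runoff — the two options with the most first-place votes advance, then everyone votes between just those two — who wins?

X

Round 1 first-place votes: Y 331, W 176, X 461, Z 0.
X and Y advance.
Runoff: X is preferred to Y by 539 voters; Y by 429.
X wins the runoff.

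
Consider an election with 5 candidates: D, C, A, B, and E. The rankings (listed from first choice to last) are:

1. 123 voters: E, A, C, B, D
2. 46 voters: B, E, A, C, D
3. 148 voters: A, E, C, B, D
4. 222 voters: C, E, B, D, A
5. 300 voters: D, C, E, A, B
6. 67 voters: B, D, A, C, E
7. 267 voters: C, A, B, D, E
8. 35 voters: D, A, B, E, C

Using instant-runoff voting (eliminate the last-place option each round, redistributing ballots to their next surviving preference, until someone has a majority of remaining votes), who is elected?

Round 1: D 335, C 489, A 148, B 113, E 123. Eliminate B.
Round 2: D 402, C 489, A 148, E 169. Eliminate A.
Round 3: D 402, C 489, E 317. Eliminate E.
Round 4: D 402, C 806. C has a majority.

C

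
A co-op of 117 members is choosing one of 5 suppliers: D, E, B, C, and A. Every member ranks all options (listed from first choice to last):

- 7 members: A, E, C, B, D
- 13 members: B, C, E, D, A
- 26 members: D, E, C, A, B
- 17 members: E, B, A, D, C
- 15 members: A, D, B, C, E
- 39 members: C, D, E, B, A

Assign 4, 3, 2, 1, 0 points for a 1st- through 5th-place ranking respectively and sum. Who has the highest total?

D: 7·0 + 13·1 + 26·4 + 17·1 + 15·3 + 39·3 = 296
E: 7·3 + 13·2 + 26·3 + 17·4 + 15·0 + 39·2 = 271
B: 7·1 + 13·4 + 26·0 + 17·3 + 15·2 + 39·1 = 179
C: 7·2 + 13·3 + 26·2 + 17·0 + 15·1 + 39·4 = 276
A: 7·4 + 13·0 + 26·1 + 17·2 + 15·4 + 39·0 = 148
D has the highest Borda score (296).

D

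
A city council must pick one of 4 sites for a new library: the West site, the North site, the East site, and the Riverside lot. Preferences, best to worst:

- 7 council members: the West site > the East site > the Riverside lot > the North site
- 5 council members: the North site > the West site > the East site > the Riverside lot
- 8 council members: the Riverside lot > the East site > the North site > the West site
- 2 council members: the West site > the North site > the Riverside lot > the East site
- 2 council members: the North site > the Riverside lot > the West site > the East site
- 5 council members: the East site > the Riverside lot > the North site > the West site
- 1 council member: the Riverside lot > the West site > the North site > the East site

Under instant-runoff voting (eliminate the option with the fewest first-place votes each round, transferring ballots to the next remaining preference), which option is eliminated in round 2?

the North site

Round 1: the West site 9, the North site 7, the East site 5, the Riverside lot 9. Eliminate the East site.
Round 2: the West site 9, the North site 7, the Riverside lot 14. Eliminate the North site.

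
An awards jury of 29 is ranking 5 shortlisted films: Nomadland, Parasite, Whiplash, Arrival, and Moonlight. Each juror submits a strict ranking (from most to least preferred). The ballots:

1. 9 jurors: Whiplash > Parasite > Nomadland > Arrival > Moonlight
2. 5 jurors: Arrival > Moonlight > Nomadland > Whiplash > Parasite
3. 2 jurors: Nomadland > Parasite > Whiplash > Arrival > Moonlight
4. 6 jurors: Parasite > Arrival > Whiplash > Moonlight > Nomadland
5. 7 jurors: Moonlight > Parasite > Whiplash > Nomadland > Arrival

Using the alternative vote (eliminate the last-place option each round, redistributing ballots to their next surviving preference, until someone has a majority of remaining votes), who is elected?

Whiplash

Round 1: Nomadland 2, Parasite 6, Whiplash 9, Arrival 5, Moonlight 7. Eliminate Nomadland.
Round 2: Parasite 8, Whiplash 9, Arrival 5, Moonlight 7. Eliminate Arrival.
Round 3: Parasite 8, Whiplash 9, Moonlight 12. Eliminate Parasite.
Round 4: Whiplash 17, Moonlight 12. Whiplash has a majority.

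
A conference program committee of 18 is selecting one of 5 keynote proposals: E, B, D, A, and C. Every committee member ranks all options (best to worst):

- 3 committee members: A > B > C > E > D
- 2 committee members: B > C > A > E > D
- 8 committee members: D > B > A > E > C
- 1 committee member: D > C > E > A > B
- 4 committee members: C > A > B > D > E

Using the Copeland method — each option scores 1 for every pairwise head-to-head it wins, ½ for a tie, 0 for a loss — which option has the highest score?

E: loses to B, D, A, and C → score 0.
B: beats E, A, and C; ties D → score 3.5.
D: beats E; ties B, A, and C → score 2.5.
A: beats E and C; ties D; loses to B → score 2.5.
C: beats E; ties D; loses to B and A → score 1.5.
B has the best pairwise record.

B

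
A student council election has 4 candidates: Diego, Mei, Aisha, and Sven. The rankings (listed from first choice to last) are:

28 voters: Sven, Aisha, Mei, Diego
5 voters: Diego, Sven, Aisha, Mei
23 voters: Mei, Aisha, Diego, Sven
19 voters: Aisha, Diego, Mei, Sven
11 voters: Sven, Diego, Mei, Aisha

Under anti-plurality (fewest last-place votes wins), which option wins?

Mei

Last-place votes: Diego 28, Mei 5, Aisha 11, Sven 42.
Mei is ranked last by the fewest voters, so Mei wins.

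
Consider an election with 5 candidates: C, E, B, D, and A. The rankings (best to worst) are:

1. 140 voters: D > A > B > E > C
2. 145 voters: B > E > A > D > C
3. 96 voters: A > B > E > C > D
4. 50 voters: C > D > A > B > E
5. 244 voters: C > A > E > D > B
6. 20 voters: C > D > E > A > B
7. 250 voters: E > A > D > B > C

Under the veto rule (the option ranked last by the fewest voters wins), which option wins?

A

Last-place votes: C 535, E 50, B 264, D 96, A 0.
A is ranked last by the fewest voters, so A wins.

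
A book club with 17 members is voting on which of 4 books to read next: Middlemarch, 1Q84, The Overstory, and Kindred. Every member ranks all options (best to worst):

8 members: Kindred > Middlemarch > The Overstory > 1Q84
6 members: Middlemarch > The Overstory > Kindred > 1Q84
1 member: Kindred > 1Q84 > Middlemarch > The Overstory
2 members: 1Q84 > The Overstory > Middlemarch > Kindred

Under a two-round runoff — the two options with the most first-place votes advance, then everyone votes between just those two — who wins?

Round 1 first-place votes: Middlemarch 6, 1Q84 2, The Overstory 0, Kindred 9.
Kindred and Middlemarch advance.
Runoff: Kindred is preferred to Middlemarch by 9 voters; Middlemarch by 8.
Kindred wins the runoff.

Kindred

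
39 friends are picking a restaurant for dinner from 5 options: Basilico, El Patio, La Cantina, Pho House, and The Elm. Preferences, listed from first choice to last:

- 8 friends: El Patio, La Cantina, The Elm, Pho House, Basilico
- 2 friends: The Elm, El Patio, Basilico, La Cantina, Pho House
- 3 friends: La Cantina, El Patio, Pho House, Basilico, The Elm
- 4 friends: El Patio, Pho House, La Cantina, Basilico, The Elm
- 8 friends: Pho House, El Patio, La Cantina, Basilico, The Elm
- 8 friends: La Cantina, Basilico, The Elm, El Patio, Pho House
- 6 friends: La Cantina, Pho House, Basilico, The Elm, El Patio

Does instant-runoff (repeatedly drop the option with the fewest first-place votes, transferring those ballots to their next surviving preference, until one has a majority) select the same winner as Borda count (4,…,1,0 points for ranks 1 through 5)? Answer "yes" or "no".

no

Instant-runoff — R1 Basilico 0, El Patio 12, La Cantina 17, Pho House 8, The Elm 2 (Basilico out); R2 El Patio 12, La Cantina 17, Pho House 8, The Elm 2 (The Elm out); R3 El Patio 14, La Cantina 17, Pho House 8 (Pho House out); R4 El Patio 22, La Cantina 17 (El Patio winner). Winner: El Patio.
Borda — scores: Basilico 55, El Patio 95, La Cantina 118, Pho House 76, The Elm 46. Winner: La Cantina.
The two methods disagree.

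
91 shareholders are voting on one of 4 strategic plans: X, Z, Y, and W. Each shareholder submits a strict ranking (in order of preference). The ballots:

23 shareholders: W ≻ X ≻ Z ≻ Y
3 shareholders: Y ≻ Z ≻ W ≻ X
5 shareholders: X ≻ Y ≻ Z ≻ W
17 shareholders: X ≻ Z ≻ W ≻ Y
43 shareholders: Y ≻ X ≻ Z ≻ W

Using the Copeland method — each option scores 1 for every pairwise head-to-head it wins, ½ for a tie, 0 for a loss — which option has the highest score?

Y

X: beats Z and W; loses to Y → score 2.
Z: beats W; loses to X and Y → score 1.
Y: beats X, Z, and W → score 3.
W: loses to X, Z, and Y → score 0.
Y has the best pairwise record.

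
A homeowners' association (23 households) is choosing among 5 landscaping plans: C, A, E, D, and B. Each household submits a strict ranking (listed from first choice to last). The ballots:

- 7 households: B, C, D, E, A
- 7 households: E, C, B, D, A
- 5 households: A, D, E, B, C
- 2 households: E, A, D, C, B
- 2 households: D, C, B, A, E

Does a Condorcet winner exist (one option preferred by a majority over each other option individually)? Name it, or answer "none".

Checking pairwise contests:
E beats C 14–9.
C beats A 16–7.
D beats E 14–9.
C beats D 14–9.
E beats B 14–9.
Every option loses at least one head-to-head, so there is no Condorcet winner.

none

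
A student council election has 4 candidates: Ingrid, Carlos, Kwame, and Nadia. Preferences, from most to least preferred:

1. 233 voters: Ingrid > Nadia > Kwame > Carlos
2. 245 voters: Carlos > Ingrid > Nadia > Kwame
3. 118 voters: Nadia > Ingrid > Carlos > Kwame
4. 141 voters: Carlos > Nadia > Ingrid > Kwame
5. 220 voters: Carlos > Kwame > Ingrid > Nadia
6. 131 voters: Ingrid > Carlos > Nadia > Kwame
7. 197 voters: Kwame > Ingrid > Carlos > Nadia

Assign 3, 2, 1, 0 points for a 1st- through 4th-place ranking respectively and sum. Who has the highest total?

Ingrid: 233·3 + 245·2 + 118·2 + 141·1 + 220·1 + 131·3 + 197·2 = 2573
Carlos: 233·0 + 245·3 + 118·1 + 141·3 + 220·3 + 131·2 + 197·1 = 2395
Kwame: 233·1 + 245·0 + 118·0 + 141·0 + 220·2 + 131·0 + 197·3 = 1264
Nadia: 233·2 + 245·1 + 118·3 + 141·2 + 220·0 + 131·1 + 197·0 = 1478
Ingrid has the highest Borda score (2573).

Ingrid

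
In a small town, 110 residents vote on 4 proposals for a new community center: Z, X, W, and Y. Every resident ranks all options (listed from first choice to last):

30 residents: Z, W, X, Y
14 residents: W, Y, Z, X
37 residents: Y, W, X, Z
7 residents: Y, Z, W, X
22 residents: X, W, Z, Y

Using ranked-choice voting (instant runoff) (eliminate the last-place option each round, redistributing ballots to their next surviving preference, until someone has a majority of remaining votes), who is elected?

Y

Round 1: Z 30, X 22, W 14, Y 44. Eliminate W.
Round 2: Z 30, X 22, Y 58. Y has a majority.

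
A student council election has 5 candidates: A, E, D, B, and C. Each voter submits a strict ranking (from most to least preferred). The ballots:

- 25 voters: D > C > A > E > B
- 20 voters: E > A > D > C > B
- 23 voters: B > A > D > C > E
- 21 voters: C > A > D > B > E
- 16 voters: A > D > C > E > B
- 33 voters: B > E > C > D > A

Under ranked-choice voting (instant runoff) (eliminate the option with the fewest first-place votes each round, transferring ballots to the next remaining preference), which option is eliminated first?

Round 1: A 16, E 20, D 25, B 56, C 21. Eliminate A.

A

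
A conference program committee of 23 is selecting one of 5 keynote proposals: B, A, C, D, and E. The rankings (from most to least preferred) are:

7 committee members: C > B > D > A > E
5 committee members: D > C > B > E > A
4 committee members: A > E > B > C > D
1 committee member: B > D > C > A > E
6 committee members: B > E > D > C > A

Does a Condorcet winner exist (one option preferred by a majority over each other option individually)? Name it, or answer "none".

none

Checking pairwise contests:
C beats B 12–11.
B beats A 19–4.
D beats C 12–11.
B beats D 18–5.
B beats E 19–4.
Every option loses at least one head-to-head, so there is no Condorcet winner.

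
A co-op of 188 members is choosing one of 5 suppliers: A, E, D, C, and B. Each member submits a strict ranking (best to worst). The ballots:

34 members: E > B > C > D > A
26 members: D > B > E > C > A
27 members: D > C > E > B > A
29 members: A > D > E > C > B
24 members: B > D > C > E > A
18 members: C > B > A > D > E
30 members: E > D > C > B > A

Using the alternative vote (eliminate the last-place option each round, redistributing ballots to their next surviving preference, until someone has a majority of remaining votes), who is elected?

Round 1: A 29, E 64, D 53, C 18, B 24. Eliminate C.
Round 2: A 29, E 64, D 53, B 42. Eliminate A.
Round 3: E 64, D 82, B 42. Eliminate B.
Round 4: E 64, D 124. D has a majority.

D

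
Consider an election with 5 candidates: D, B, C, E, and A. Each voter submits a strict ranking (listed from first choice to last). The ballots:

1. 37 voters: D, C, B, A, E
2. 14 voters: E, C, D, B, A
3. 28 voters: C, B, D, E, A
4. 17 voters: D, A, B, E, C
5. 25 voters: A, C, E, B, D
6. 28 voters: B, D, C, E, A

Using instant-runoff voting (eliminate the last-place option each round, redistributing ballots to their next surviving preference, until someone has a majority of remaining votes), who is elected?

Round 1: D 54, B 28, C 28, E 14, A 25. Eliminate E.
Round 2: D 54, B 28, C 42, A 25. Eliminate A.
Round 3: D 54, B 28, C 67. Eliminate B.
Round 4: D 82, C 67. D has a majority.

D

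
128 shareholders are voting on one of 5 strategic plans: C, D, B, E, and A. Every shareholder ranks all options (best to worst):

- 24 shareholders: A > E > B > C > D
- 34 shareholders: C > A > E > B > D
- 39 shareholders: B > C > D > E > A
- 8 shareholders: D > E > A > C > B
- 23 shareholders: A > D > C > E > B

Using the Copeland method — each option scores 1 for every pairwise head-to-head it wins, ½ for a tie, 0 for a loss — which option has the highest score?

C: beats D, B, E, and A → score 4.
D: beats E; loses to C, B, and A → score 1.
B: beats D; loses to C, E, and A → score 1.
E: beats B; loses to C, D, and A → score 1.
A: beats D, B, and E; loses to C → score 3.
C has the best pairwise record.

C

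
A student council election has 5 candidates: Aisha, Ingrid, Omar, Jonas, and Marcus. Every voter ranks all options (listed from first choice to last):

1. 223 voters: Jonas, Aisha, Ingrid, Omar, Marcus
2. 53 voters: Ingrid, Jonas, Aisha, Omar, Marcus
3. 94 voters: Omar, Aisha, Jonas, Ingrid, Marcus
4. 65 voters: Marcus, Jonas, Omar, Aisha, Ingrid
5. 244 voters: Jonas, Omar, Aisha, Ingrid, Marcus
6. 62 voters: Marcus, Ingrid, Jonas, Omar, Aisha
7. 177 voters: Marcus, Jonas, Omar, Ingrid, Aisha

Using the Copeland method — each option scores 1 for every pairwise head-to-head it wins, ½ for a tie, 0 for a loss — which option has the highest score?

Jonas

Aisha: beats Ingrid and Marcus; loses to Omar and Jonas → score 2.
Ingrid: beats Marcus; loses to Aisha, Omar, and Jonas → score 1.
Omar: beats Aisha, Ingrid, and Marcus; loses to Jonas → score 3.
Jonas: beats Aisha, Ingrid, Omar, and Marcus → score 4.
Marcus: loses to Aisha, Ingrid, Omar, and Jonas → score 0.
Jonas has the best pairwise record.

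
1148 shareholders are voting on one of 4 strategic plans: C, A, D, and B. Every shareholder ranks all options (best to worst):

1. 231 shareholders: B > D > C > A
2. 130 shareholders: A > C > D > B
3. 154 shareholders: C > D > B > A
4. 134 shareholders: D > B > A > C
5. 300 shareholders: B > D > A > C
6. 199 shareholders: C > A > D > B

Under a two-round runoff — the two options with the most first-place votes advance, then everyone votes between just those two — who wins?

B

Round 1 first-place votes: C 353, A 130, D 134, B 531.
B and C advance.
Runoff: B is preferred to C by 665 voters; C by 483.
B wins the runoff.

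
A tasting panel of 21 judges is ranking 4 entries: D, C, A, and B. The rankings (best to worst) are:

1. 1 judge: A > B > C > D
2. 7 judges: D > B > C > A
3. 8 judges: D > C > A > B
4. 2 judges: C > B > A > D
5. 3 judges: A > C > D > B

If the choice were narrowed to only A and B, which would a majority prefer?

Voters preferring A to B: 12; preferring B to A: 9.
A wins the head-to-head.

A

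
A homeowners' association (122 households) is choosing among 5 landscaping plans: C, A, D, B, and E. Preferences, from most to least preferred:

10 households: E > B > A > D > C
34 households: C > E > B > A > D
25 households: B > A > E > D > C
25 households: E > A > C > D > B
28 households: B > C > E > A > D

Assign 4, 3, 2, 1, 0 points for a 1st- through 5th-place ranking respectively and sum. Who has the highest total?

C: 10·0 + 34·4 + 25·0 + 25·2 + 28·3 = 270
A: 10·2 + 34·1 + 25·3 + 25·3 + 28·1 = 232
D: 10·1 + 34·0 + 25·1 + 25·1 + 28·0 = 60
B: 10·3 + 34·2 + 25·4 + 25·0 + 28·4 = 310
E: 10·4 + 34·3 + 25·2 + 25·4 + 28·2 = 348
E has the highest Borda score (348).

E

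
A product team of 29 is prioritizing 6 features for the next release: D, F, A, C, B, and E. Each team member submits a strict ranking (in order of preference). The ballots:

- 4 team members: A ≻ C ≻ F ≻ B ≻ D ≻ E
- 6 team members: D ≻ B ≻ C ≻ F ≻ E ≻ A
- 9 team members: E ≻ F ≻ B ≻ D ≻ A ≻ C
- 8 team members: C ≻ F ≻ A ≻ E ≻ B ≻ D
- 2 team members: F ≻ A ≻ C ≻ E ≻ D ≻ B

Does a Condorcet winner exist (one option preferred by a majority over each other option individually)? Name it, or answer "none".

Checking pairwise contests:
F beats D 23–6.
C beats F 18–11.
D beats A 15–14.
D beats C 15–14.
F beats B 23–6.
F beats E 20–9.
Every option loses at least one head-to-head, so there is no Condorcet winner.

none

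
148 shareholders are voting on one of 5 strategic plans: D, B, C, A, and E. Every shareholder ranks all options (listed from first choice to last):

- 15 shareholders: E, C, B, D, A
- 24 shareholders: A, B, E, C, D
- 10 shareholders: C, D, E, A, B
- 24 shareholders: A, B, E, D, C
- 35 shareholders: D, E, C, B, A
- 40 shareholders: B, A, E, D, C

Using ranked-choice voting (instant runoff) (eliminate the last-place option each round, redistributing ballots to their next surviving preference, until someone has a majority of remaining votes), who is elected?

B

Round 1: D 35, B 40, C 10, A 48, E 15. Eliminate C.
Round 2: D 45, B 40, A 48, E 15. Eliminate E.
Round 3: D 45, B 55, A 48. Eliminate D.
Round 4: B 90, A 58. B has a majority.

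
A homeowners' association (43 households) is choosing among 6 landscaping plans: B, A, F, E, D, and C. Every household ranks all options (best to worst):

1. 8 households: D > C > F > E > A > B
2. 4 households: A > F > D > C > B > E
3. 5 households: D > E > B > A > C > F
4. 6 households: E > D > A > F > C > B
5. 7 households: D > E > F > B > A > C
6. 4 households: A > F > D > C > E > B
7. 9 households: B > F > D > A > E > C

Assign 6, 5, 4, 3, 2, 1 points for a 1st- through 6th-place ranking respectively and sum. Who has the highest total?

D

B: 8·1 + 4·2 + 5·4 + 6·1 + 7·3 + 4·1 + 9·6 = 121
A: 8·2 + 4·6 + 5·3 + 6·4 + 7·2 + 4·6 + 9·3 = 144
F: 8·4 + 4·5 + 5·1 + 6·3 + 7·4 + 4·5 + 9·5 = 168
E: 8·3 + 4·1 + 5·5 + 6·6 + 7·5 + 4·2 + 9·2 = 150
D: 8·6 + 4·4 + 5·6 + 6·5 + 7·6 + 4·4 + 9·4 = 218
C: 8·5 + 4·3 + 5·2 + 6·2 + 7·1 + 4·3 + 9·1 = 102
D has the highest Borda score (218).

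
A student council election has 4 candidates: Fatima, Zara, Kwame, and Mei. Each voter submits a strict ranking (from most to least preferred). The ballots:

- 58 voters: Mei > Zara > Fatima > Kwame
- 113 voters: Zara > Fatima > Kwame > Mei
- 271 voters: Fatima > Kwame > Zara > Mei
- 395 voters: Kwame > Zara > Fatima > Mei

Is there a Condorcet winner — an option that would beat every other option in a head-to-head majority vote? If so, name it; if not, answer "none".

Checking pairwise contests:
Zara beats Fatima 566–271.
Kwame beats Zara 666–171.
Fatima beats Kwame 442–395.
Fatima beats Mei 779–58.
Every option loses at least one head-to-head, so there is no Condorcet winner.

none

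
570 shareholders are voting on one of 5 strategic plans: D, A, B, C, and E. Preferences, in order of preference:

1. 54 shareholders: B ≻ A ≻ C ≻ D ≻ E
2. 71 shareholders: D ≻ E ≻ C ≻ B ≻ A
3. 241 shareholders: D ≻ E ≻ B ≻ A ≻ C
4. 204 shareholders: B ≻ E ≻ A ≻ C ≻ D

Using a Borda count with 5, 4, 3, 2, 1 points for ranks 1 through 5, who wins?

D: 54·2 + 71·5 + 241·5 + 204·1 = 1872
A: 54·4 + 71·1 + 241·2 + 204·3 = 1381
B: 54·5 + 71·2 + 241·3 + 204·5 = 2155
C: 54·3 + 71·3 + 241·1 + 204·2 = 1024
E: 54·1 + 71·4 + 241·4 + 204·4 = 2118
B has the highest Borda score (2155).

B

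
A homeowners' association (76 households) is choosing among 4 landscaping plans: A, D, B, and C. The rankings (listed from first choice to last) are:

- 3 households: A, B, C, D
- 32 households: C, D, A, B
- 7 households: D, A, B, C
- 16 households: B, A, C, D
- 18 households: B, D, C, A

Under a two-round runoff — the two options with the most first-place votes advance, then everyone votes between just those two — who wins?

Round 1 first-place votes: A 3, D 7, B 34, C 32.
B and C advance.
Runoff: B is preferred to C by 44 voters; C by 32.
B wins the runoff.

B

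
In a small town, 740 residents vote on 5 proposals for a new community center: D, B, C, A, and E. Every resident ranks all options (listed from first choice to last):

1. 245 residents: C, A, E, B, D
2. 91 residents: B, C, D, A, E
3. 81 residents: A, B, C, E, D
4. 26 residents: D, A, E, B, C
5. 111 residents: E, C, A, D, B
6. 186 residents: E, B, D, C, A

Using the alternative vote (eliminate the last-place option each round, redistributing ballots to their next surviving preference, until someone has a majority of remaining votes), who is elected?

C

Round 1: D 26, B 91, C 245, A 81, E 297. Eliminate D.
Round 2: B 91, C 245, A 107, E 297. Eliminate B.
Round 3: C 336, A 107, E 297. Eliminate A.
Round 4: C 417, E 323. C has a majority.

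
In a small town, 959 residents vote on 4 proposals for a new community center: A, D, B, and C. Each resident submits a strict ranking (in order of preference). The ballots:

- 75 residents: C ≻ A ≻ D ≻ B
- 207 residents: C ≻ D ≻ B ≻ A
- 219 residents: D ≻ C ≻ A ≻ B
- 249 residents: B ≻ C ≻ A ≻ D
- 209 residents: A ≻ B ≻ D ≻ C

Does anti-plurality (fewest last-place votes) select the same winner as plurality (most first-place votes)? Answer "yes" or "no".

no

Anti-plurality — last-place votes: A 207, D 249, B 294, C 209. Winner: A.
Plurality — first-place votes: A 209, D 219, B 249, C 282. Winner: C.
The two methods disagree.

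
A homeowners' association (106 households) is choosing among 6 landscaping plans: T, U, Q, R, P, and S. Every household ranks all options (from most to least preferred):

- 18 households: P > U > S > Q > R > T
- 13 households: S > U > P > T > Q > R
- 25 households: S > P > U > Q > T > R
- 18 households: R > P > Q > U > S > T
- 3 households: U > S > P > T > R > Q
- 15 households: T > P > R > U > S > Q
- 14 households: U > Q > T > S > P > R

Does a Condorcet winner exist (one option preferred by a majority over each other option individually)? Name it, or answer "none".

none

Checking pairwise contests:
U beats T 91–15.
P beats U 76–30.
U beats Q 88–18.
T beats R 70–36.
S beats P 55–51.
U beats S 68–38.
Every option loses at least one head-to-head, so there is no Condorcet winner.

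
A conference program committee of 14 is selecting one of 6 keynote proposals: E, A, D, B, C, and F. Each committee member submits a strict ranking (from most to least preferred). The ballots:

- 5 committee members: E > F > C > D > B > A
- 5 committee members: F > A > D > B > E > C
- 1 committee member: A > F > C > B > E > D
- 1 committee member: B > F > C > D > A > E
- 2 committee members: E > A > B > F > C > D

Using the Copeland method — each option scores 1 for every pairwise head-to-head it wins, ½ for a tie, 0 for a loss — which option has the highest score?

E: beats D and C; ties A, B, and F → score 3.5.
A: beats D, B, and C; ties E; loses to F → score 3.5.
D: beats B; loses to E, A, C, and F → score 1.
B: beats C; ties E; loses to A, D, and F → score 1.5.
C: beats D; loses to E, A, B, and F → score 1.
F: beats A, D, B, and C; ties E → score 4.5.
F has the best pairwise record.

F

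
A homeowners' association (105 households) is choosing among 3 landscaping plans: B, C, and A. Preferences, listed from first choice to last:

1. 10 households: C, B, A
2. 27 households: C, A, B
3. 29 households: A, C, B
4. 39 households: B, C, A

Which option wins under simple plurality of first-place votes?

First-place votes: B 39, C 37, A 29.
B has the most first-place votes.

B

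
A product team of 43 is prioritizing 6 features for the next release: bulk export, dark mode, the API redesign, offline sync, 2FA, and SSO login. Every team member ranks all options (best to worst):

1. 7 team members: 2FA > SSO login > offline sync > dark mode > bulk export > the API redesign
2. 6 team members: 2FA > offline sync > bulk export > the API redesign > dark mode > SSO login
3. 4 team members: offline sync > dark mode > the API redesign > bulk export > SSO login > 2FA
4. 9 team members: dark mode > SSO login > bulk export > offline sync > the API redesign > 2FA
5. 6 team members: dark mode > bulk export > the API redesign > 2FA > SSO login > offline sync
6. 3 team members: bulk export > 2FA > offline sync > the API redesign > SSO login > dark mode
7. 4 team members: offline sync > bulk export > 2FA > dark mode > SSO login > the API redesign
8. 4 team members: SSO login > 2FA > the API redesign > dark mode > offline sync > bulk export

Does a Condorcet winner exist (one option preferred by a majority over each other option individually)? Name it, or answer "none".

none

Checking pairwise contests:
dark mode beats bulk export 30–13.
offline sync beats dark mode 24–19.
bulk export beats the API redesign 35–8.
2FA beats offline sync 26–17.
bulk export beats 2FA 26–17.
bulk export beats SSO login 23–20.
Every option loses at least one head-to-head, so there is no Condorcet winner.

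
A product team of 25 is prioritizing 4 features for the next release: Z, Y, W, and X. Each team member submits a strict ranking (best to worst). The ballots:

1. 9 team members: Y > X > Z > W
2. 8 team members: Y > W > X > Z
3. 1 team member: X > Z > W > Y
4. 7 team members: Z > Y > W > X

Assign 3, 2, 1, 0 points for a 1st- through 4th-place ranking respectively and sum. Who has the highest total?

Y

Z: 9·1 + 8·0 + 1·2 + 7·3 = 32
Y: 9·3 + 8·3 + 1·0 + 7·2 = 65
W: 9·0 + 8·2 + 1·1 + 7·1 = 24
X: 9·2 + 8·1 + 1·3 + 7·0 = 29
Y has the highest Borda score (65).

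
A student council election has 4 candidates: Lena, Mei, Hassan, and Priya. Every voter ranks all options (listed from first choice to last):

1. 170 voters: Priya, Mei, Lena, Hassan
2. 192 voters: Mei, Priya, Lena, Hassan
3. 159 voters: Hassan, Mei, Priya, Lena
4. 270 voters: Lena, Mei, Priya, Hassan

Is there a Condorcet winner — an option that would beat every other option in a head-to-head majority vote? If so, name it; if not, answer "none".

Mei vs Lena: 521–270 for Mei.
Mei vs Hassan: 632–159 for Mei.
Mei vs Priya: 621–170 for Mei.
Mei beats every other option head-to-head.

Mei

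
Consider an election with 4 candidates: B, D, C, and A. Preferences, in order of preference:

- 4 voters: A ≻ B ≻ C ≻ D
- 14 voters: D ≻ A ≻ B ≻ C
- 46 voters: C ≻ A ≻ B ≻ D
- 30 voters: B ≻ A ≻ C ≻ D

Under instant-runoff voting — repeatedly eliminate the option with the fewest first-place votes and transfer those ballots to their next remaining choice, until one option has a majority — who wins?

B

Round 1: B 30, D 14, C 46, A 4. Eliminate A.
Round 2: B 34, D 14, C 46. Eliminate D.
Round 3: B 48, C 46. B has a majority.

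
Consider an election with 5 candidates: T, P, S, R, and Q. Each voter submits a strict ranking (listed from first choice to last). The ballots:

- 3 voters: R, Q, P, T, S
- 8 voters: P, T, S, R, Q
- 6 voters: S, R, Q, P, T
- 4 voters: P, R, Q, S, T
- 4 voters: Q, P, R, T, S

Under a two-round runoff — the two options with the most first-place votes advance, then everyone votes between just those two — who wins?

P

Round 1 first-place votes: T 0, P 12, S 6, R 3, Q 4.
P and S advance.
Runoff: P is preferred to S by 19 voters; S by 6.
P wins the runoff.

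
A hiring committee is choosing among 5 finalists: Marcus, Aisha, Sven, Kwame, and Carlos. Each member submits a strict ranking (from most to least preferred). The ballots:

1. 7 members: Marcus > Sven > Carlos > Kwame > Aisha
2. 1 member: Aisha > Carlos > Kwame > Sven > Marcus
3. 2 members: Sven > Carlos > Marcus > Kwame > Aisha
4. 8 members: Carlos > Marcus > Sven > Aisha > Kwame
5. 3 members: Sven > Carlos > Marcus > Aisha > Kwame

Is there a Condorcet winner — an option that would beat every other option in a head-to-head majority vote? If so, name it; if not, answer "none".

Checking pairwise contests:
Carlos beats Marcus 14–7.
Marcus beats Aisha 20–1.
Marcus beats Sven 15–6.
Marcus beats Kwame 20–1.
Sven beats Carlos 12–9.
Every option loses at least one head-to-head, so there is no Condorcet winner.

none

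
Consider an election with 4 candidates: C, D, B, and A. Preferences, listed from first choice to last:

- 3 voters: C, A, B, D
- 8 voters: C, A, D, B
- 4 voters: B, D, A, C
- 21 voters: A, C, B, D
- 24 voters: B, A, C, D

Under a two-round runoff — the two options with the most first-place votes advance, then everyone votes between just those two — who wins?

Round 1 first-place votes: C 11, D 0, B 28, A 21.
B and A advance.
Runoff: B is preferred to A by 28 voters; A by 32.
A wins the runoff.

A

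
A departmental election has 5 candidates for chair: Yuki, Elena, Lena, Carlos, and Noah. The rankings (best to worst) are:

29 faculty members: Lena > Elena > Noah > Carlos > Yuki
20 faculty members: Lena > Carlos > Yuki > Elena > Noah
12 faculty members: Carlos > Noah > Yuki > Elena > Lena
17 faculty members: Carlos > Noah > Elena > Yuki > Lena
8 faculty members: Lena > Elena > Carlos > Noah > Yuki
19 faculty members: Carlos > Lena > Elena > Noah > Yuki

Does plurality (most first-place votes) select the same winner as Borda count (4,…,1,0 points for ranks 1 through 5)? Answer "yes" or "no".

no

Plurality — first-place votes: Yuki 0, Elena 0, Lena 57, Carlos 48, Noah 0. Winner: Lena.
Borda — scores: Yuki 81, Elena 215, Lena 285, Carlos 297, Noah 172. Winner: Carlos.
The two methods disagree.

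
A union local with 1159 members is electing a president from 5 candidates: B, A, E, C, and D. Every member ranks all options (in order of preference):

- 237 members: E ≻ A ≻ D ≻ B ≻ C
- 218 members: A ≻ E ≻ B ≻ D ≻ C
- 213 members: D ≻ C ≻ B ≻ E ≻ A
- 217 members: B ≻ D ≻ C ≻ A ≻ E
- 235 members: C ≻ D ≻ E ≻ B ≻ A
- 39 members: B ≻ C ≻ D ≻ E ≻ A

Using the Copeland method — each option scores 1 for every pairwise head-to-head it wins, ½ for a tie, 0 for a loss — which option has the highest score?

D

B: beats A and C; loses to E and D → score 2.
A: loses to B, E, C, and D → score 0.
E: beats B and A; loses to C and D → score 2.
C: beats A and E; loses to B and D → score 2.
D: beats B, A, E, and C → score 4.
D has the best pairwise record.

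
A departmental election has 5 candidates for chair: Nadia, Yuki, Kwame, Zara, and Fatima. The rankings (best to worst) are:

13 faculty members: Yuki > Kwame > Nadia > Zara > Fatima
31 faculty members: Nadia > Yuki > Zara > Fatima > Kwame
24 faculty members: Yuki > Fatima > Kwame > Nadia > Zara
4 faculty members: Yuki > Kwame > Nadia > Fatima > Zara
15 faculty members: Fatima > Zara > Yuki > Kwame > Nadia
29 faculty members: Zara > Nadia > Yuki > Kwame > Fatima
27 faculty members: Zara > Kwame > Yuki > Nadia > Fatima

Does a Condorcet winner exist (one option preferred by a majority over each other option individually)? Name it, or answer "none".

Yuki

Yuki vs Nadia: 83–60 for Yuki.
Yuki vs Kwame: 116–27 for Yuki.
Yuki vs Zara: 72–71 for Yuki.
Yuki vs Fatima: 128–15 for Yuki.
Yuki beats every other option head-to-head.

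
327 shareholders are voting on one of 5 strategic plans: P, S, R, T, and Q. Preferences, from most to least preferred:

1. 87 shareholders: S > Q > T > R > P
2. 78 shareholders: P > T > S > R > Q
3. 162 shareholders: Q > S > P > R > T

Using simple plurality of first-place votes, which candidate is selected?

First-place votes: P 78, S 87, R 0, T 0, Q 162.
Q has the most first-place votes.

Q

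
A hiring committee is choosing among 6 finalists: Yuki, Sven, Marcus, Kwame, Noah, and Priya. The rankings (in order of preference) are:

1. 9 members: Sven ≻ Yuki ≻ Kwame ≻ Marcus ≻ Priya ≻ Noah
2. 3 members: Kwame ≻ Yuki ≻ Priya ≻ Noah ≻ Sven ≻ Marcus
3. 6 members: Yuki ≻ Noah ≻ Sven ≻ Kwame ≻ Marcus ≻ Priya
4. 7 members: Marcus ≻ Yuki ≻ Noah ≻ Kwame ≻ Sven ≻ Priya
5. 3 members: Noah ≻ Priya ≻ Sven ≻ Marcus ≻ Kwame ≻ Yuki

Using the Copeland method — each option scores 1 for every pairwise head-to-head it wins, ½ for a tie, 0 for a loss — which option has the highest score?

Yuki

Yuki: beats Sven, Marcus, Kwame, Noah, and Priya → score 5.
Sven: beats Marcus, Kwame, and Priya; loses to Yuki and Noah → score 3.
Marcus: beats Noah and Priya; loses to Yuki, Sven, and Kwame → score 2.
Kwame: beats Marcus and Priya; loses to Yuki, Sven, and Noah → score 2.
Noah: beats Sven, Kwame, and Priya; loses to Yuki and Marcus → score 3.
Priya: loses to Yuki, Sven, Marcus, Kwame, and Noah → score 0.
Yuki has the best pairwise record.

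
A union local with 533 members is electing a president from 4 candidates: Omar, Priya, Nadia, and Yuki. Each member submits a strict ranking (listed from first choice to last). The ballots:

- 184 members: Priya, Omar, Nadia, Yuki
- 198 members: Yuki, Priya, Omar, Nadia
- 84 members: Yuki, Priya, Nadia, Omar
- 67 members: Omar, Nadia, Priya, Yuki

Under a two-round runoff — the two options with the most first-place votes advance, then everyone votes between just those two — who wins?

Round 1 first-place votes: Omar 67, Priya 184, Nadia 0, Yuki 282.
Yuki and Priya advance.
Runoff: Yuki is preferred to Priya by 282 voters; Priya by 251.
Yuki wins the runoff.

Yuki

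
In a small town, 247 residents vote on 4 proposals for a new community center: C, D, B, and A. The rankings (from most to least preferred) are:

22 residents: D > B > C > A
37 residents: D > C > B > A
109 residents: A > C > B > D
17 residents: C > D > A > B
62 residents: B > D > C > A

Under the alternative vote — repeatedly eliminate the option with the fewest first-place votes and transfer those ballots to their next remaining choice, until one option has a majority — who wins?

D

Round 1: C 17, D 59, B 62, A 109. Eliminate C.
Round 2: D 76, B 62, A 109. Eliminate B.
Round 3: D 138, A 109. D has a majority.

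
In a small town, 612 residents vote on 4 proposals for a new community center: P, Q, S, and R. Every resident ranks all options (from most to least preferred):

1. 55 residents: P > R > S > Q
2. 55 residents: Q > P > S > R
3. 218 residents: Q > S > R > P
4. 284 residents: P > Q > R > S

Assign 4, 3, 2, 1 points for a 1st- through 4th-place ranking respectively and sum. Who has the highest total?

Q

P: 55·4 + 55·3 + 218·1 + 284·4 = 1739
Q: 55·1 + 55·4 + 218·4 + 284·3 = 1999
S: 55·2 + 55·2 + 218·3 + 284·1 = 1158
R: 55·3 + 55·1 + 218·2 + 284·2 = 1224
Q has the highest Borda score (1999).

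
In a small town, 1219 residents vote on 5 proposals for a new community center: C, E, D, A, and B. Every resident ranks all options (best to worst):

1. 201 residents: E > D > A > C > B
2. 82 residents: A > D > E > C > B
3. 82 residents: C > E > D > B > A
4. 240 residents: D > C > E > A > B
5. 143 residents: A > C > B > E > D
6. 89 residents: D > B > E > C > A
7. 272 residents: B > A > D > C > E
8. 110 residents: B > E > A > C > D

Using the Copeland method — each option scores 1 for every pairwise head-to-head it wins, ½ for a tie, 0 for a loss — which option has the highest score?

C: beats E and B; loses to D and A → score 2.
E: beats A; loses to C, D, and B → score 1.
D: beats C, E, A, and B → score 4.
A: beats C and B; loses to E and D → score 2.
B: beats E; loses to C, D, and A → score 1.
D has the best pairwise record.

D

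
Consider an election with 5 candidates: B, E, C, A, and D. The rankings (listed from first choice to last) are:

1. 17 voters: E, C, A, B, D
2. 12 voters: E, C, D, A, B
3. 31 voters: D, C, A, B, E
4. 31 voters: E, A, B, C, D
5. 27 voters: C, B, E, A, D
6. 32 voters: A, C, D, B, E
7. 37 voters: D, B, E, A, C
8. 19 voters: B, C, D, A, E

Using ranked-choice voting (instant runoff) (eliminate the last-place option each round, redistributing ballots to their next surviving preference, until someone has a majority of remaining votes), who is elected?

C

Round 1: B 19, E 60, C 27, A 32, D 68. Eliminate B.
Round 2: E 60, C 46, A 32, D 68. Eliminate A.
Round 3: E 60, C 78, D 68. Eliminate E.
Round 4: C 138, D 68. C has a majority.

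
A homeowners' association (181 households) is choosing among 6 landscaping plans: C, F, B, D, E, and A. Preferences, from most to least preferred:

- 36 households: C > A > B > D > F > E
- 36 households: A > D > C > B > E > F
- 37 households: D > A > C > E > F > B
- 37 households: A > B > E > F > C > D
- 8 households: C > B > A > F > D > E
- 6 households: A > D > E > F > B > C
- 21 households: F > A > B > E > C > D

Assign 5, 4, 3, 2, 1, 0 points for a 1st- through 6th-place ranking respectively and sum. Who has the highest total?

C: 36·5 + 36·3 + 37·3 + 37·1 + 8·5 + 6·0 + 21·1 = 497
F: 36·1 + 36·0 + 37·1 + 37·2 + 8·2 + 6·2 + 21·5 = 280
B: 36·3 + 36·2 + 37·0 + 37·4 + 8·4 + 6·1 + 21·3 = 429
D: 36·2 + 36·4 + 37·5 + 37·0 + 8·1 + 6·4 + 21·0 = 433
E: 36·0 + 36·1 + 37·2 + 37·3 + 8·0 + 6·3 + 21·2 = 281
A: 36·4 + 36·5 + 37·4 + 37·5 + 8·3 + 6·5 + 21·4 = 795
A has the highest Borda score (795).

A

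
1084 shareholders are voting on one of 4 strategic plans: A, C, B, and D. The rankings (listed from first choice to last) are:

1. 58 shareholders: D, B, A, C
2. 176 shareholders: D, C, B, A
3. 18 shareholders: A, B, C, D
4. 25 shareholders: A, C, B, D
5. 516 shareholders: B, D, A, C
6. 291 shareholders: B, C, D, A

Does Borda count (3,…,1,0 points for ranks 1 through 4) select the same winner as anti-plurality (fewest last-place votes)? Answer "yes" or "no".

Borda — scores: A 703, C 1002, B 2774, D 2025. Winner: B.
Anti-plurality — last-place votes: A 467, C 574, B 0, D 43. Winner: B.
The two methods agree.

yes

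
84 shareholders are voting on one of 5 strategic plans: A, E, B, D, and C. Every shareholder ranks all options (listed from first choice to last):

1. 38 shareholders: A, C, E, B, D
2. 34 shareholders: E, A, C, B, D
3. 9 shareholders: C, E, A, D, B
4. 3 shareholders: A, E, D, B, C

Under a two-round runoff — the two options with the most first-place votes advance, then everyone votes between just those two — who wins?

Round 1 first-place votes: A 41, E 34, B 0, D 0, C 9.
A and E advance.
Runoff: A is preferred to E by 41 voters; E by 43.
E wins the runoff.

E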